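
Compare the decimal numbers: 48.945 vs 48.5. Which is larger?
48.945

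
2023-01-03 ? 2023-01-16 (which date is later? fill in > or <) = <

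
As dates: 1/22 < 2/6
True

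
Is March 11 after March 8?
Yes. Day 11 comes after day 8 in March — this is a date comparison, not a decimal one (the decimal 3.11 would be smaller than 3.8).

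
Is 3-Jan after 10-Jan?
No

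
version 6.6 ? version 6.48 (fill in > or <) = <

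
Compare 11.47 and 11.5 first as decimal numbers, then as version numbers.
As decimals: 11.47 < 11.5. As versions: v11.47 > v11.5 (minor version 47 > 5).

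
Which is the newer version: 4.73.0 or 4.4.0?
4.73.0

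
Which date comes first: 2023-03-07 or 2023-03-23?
2023-03-07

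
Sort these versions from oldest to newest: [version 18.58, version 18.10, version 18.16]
[version 18.10, version 18.16, version 18.58]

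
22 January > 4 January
True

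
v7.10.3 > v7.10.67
False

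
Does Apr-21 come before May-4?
Yes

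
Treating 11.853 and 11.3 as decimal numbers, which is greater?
11.853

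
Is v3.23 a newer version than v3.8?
Yes. Version numbers are compared segment by segment as integers, not as decimals: minor version 23 > 8, so v3.23 > v3.8 (even though the decimal 3.23 < 3.8).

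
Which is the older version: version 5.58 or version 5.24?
version 5.24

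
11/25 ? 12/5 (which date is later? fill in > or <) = <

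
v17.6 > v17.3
True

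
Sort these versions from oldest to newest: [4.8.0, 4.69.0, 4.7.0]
[4.7.0, 4.8.0, 4.69.0]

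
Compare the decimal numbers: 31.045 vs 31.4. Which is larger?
31.4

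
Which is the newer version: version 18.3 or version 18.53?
version 18.53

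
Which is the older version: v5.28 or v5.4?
v5.4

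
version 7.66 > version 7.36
True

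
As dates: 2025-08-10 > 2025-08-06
True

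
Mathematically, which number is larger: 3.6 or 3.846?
3.846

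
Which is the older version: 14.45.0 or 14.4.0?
14.4.0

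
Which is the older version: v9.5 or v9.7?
v9.5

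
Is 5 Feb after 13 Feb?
No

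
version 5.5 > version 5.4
True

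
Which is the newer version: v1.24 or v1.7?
v1.24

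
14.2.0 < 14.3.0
True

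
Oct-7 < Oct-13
True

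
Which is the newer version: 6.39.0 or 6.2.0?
6.39.0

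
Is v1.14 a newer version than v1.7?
Yes. Version numbers are compared segment by segment as integers, not as decimals: minor version 14 > 7, so v1.14 > v1.7 (even though the decimal 1.14 < 1.7).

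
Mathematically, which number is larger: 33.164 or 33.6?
33.6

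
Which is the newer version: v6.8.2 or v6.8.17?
v6.8.17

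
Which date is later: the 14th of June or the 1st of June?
the 14th of June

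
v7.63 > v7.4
True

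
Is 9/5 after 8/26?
Yes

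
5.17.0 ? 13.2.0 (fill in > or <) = <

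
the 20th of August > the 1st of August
True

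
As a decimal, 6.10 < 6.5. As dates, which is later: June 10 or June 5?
June 10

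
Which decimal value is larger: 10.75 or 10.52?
10.75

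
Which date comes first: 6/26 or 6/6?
6/6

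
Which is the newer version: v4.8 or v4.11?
v4.11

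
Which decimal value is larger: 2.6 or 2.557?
2.6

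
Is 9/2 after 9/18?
No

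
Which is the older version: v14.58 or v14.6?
v14.6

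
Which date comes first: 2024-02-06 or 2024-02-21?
2024-02-06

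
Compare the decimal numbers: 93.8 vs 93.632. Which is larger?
93.8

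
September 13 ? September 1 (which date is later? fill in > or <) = >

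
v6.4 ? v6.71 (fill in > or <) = <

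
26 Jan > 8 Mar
False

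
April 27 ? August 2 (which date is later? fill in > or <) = <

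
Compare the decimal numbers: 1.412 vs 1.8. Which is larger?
1.8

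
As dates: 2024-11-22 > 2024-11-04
True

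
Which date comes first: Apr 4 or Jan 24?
Jan 24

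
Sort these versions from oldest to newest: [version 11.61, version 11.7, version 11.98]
[version 11.7, version 11.61, version 11.98]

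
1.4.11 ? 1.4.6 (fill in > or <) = >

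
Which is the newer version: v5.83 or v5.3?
v5.83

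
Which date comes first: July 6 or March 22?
March 22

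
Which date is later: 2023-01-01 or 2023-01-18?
2023-01-18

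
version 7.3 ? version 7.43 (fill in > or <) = <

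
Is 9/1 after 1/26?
Yes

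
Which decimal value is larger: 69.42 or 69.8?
69.8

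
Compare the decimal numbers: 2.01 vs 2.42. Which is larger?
2.42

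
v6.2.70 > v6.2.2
True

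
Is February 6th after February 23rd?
No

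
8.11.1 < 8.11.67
True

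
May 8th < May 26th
True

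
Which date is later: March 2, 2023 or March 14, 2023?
March 14, 2023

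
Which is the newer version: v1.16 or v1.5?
v1.16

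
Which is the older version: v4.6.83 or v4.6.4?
v4.6.4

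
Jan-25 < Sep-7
True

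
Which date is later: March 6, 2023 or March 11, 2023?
March 11, 2023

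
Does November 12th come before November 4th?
No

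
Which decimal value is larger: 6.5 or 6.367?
6.5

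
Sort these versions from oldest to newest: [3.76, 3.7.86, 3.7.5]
[3.7.5, 3.7.86, 3.76]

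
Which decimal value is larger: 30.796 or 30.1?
30.796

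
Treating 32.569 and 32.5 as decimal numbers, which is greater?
32.569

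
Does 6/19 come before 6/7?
No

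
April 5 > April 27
False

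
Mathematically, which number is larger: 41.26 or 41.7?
41.7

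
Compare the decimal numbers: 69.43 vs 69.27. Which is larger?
69.43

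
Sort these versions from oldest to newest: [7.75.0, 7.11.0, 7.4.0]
[7.4.0, 7.11.0, 7.75.0]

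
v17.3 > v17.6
False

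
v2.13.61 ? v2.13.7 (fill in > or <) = >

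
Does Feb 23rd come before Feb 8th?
No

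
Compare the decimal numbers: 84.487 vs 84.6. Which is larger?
84.6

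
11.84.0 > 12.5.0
False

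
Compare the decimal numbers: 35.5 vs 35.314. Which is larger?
35.5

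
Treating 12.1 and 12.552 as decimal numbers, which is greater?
12.552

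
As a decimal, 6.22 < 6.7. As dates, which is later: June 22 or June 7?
June 22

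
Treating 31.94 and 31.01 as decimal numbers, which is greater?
31.94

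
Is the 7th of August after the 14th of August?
No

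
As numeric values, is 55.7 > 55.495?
True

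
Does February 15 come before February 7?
No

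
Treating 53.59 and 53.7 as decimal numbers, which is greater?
53.7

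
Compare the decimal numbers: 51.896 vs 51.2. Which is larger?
51.896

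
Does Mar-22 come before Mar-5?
No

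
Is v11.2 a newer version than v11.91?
No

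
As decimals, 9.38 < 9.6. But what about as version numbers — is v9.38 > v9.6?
True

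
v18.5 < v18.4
False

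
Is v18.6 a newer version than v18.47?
No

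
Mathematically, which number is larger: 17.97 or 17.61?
17.97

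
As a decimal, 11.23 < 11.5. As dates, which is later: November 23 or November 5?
November 23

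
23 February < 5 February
False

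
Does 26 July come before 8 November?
Yes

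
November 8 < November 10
True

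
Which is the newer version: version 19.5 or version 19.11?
version 19.11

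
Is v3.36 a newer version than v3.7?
Yes. Version numbers are compared segment by segment as integers, not as decimals: minor version 36 > 7, so v3.36 > v3.7 (even though the decimal 3.36 < 3.7).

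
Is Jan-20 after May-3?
No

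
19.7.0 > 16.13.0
True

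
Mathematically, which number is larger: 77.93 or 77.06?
77.93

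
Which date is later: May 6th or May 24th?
May 24th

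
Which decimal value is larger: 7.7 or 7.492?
7.7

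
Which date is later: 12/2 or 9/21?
12/2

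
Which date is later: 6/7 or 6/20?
6/20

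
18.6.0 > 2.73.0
True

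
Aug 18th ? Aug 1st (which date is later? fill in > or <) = >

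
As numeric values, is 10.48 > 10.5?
False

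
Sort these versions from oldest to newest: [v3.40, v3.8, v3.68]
[v3.8, v3.40, v3.68]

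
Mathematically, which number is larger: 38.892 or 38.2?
38.892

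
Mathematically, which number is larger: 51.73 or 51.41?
51.73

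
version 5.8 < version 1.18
False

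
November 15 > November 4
True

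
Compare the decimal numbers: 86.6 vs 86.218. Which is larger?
86.6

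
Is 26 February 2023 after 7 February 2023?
Yes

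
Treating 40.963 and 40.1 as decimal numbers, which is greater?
40.963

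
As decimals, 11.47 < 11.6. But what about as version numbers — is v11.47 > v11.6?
True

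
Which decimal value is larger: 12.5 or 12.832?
12.832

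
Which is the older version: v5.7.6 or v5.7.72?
v5.7.6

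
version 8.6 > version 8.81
False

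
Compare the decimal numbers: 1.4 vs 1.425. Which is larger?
1.425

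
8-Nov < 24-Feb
False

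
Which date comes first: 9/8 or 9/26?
9/8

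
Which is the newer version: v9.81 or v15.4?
v15.4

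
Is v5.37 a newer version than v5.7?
Yes. Version numbers are compared segment by segment as integers, not as decimals: minor version 37 > 7, so v5.37 > v5.7 (even though the decimal 5.37 < 5.7).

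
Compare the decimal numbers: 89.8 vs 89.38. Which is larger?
89.8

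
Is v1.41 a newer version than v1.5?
Yes. Version numbers are compared segment by segment as integers, not as decimals: minor version 41 > 5, so v1.41 > v1.5 (even though the decimal 1.41 < 1.5).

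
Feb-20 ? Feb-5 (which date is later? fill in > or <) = >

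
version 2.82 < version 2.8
False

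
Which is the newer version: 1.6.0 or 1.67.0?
1.67.0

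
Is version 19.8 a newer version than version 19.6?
Yes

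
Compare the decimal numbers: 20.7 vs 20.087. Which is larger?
20.7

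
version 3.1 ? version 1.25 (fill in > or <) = >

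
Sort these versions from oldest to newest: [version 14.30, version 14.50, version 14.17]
[version 14.17, version 14.30, version 14.50]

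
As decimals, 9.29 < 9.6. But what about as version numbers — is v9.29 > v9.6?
True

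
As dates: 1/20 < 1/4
False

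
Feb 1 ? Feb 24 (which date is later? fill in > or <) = <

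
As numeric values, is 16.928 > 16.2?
True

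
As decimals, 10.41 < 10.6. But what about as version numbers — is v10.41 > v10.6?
True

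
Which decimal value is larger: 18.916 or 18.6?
18.916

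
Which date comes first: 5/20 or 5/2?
5/2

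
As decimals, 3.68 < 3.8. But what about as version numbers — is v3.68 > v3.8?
True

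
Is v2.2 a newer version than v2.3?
No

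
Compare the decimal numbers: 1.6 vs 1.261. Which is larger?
1.6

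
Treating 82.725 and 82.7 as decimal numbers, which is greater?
82.725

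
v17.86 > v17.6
True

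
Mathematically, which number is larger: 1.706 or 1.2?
1.706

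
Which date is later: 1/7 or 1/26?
1/26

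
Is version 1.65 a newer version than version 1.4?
Yes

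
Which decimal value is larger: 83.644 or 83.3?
83.644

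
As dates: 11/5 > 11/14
False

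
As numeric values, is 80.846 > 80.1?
True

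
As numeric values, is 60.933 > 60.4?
True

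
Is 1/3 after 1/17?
No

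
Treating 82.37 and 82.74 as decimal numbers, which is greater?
82.74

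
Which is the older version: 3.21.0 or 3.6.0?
3.6.0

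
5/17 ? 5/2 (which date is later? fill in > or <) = >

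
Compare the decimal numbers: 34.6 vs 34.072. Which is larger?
34.6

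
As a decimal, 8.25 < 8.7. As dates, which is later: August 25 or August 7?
August 25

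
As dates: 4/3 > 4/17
False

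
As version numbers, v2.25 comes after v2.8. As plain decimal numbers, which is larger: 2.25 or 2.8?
2.8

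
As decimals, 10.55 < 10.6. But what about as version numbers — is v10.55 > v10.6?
True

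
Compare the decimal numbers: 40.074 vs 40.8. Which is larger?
40.8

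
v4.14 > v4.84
False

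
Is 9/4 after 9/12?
No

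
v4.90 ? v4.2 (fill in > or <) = >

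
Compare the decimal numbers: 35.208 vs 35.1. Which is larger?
35.208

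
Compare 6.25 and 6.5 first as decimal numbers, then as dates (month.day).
As decimals: 6.25 < 6.5. As dates: 6/25 is later than 6/5 (day 25 > day 5).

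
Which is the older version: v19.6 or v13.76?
v13.76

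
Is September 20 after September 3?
Yes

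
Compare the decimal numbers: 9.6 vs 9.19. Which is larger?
9.6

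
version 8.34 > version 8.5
True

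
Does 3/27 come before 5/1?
Yes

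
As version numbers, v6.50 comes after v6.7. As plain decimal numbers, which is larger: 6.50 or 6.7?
6.7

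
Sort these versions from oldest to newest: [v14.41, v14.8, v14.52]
[v14.8, v14.41, v14.52]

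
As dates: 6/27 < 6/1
False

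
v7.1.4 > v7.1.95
False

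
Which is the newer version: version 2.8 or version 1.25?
version 2.8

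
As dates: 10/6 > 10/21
False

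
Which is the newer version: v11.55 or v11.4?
v11.55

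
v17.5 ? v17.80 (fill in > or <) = <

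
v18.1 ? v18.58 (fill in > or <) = <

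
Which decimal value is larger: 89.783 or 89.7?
89.783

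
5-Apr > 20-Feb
True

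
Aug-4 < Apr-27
False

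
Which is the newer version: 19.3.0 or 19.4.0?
19.4.0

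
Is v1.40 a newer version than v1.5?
Yes. Version numbers are compared segment by segment as integers, not as decimals: minor version 40 > 5, so v1.40 > v1.5 (even though the decimal 1.40 < 1.5).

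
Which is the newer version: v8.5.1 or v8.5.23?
v8.5.23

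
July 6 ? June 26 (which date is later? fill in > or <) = >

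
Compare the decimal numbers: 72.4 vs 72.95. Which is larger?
72.95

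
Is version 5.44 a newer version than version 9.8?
No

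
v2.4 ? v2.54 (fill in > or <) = <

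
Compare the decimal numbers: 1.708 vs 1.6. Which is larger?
1.708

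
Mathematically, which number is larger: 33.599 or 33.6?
33.6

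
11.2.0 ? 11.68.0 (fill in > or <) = <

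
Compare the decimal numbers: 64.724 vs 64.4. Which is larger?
64.724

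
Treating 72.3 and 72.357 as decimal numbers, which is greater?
72.357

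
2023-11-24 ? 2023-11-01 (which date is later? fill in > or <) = >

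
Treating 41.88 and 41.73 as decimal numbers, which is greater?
41.88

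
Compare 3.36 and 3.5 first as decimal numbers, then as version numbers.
As decimals: 3.36 < 3.5. As versions: v3.36 > v3.5 (minor version 36 > 5).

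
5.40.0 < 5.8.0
False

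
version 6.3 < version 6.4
True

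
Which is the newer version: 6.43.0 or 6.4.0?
6.43.0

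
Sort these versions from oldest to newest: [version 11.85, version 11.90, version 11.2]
[version 11.2, version 11.85, version 11.90]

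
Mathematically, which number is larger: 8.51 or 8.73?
8.73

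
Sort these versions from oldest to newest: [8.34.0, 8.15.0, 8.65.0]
[8.15.0, 8.34.0, 8.65.0]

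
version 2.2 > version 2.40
False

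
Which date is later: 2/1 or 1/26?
2/1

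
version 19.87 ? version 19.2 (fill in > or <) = >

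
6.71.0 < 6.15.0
False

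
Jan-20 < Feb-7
True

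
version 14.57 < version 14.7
False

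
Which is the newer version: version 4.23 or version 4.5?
version 4.23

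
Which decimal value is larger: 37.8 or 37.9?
37.9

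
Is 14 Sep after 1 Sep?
Yes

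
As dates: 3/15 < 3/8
False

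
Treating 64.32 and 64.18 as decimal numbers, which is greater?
64.32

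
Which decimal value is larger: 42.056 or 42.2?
42.2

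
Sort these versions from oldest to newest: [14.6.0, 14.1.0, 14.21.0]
[14.1.0, 14.6.0, 14.21.0]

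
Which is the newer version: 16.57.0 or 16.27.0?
16.57.0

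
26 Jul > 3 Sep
False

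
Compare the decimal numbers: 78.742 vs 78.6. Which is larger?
78.742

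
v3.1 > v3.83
False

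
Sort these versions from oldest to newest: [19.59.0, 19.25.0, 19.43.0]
[19.25.0, 19.43.0, 19.59.0]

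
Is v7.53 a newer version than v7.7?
Yes. Version numbers are compared segment by segment as integers, not as decimals: minor version 53 > 7, so v7.53 > v7.7 (even though the decimal 7.53 < 7.7).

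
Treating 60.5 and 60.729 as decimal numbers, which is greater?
60.729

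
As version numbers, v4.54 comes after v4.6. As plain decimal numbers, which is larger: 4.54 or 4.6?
4.6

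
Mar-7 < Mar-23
True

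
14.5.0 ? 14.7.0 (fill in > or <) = <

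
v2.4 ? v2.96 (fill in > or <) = <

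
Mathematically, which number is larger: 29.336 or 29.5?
29.5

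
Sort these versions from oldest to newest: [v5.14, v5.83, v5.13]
[v5.13, v5.14, v5.83]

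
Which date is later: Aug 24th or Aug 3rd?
Aug 24th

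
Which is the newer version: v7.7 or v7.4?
v7.7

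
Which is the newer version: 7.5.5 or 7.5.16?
7.5.16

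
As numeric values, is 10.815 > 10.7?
True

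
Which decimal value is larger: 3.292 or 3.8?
3.8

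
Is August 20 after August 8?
Yes. Day 20 comes after day 8 in August — this is a date comparison, not a decimal one (the decimal 8.20 would be smaller than 8.8).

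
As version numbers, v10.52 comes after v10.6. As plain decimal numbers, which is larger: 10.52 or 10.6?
10.6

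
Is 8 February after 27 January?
Yes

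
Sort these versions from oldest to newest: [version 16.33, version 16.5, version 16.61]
[version 16.5, version 16.33, version 16.61]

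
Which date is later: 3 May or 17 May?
17 May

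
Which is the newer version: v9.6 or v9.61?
v9.61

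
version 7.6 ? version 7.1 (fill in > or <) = >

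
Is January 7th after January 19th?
No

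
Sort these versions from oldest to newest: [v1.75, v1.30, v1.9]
[v1.9, v1.30, v1.75]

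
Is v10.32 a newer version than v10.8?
Yes. Version numbers are compared segment by segment as integers, not as decimals: minor version 32 > 8, so v10.32 > v10.8 (even though the decimal 10.32 < 10.8).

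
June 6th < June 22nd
True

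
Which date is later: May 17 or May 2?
May 17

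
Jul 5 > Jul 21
False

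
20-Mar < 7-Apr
True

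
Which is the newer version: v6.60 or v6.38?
v6.60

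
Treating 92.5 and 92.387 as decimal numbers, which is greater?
92.5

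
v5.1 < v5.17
True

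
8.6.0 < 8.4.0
False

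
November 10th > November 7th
True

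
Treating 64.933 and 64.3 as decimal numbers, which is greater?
64.933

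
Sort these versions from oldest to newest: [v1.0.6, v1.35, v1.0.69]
[v1.0.6, v1.0.69, v1.35]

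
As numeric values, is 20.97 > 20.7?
True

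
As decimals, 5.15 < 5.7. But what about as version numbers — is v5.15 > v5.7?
True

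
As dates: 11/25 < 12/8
True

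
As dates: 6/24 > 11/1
False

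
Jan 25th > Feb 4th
False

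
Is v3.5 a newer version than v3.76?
No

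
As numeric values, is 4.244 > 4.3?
False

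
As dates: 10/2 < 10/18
True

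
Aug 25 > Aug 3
True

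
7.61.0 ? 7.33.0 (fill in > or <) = >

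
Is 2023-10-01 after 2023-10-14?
No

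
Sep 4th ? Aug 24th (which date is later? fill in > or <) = >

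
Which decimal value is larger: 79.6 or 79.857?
79.857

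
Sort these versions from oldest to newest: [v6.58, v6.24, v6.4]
[v6.4, v6.24, v6.58]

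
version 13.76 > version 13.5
True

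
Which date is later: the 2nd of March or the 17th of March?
the 17th of March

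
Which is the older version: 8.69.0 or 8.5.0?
8.5.0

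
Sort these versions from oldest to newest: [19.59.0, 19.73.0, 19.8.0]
[19.8.0, 19.59.0, 19.73.0]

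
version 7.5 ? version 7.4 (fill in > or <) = >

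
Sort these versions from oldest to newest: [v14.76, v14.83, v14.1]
[v14.1, v14.76, v14.83]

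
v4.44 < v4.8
False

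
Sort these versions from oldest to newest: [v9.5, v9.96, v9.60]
[v9.5, v9.60, v9.96]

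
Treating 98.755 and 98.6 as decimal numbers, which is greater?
98.755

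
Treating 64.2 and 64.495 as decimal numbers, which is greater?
64.495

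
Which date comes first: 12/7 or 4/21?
4/21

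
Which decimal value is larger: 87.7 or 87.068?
87.7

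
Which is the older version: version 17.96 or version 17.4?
version 17.4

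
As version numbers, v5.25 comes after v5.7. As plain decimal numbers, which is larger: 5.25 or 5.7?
5.7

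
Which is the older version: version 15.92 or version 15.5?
version 15.5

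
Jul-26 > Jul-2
True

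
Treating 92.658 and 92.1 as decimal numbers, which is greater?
92.658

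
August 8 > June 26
True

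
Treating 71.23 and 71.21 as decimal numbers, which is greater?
71.23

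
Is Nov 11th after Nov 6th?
Yes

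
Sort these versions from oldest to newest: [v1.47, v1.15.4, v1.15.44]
[v1.15.4, v1.15.44, v1.47]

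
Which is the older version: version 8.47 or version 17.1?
version 8.47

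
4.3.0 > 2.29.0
True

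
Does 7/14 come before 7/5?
No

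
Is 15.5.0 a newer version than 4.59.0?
Yes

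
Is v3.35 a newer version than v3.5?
Yes. Version numbers are compared segment by segment as integers, not as decimals: minor version 35 > 5, so v3.35 > v3.5 (even though the decimal 3.35 < 3.5).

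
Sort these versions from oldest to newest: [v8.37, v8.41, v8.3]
[v8.3, v8.37, v8.41]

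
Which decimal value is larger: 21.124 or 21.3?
21.3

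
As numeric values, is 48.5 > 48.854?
False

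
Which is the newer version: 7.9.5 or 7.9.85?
7.9.85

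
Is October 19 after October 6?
Yes. Day 19 comes after day 6 in October — this is a date comparison, not a decimal one (the decimal 10.19 would be smaller than 10.6).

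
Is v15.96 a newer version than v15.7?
Yes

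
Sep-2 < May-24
False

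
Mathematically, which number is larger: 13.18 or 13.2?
13.2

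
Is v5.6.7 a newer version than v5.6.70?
No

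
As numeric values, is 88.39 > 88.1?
True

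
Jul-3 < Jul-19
True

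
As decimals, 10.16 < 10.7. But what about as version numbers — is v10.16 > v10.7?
True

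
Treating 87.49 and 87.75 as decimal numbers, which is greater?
87.75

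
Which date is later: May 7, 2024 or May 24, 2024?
May 24, 2024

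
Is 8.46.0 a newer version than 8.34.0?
Yes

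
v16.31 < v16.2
False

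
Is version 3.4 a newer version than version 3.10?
No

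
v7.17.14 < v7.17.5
False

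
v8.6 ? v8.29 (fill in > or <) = <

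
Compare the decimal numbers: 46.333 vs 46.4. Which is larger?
46.4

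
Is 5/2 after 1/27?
Yes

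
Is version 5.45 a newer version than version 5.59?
No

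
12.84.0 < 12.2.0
False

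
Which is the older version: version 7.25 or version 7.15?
version 7.15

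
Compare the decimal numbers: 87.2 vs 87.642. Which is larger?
87.642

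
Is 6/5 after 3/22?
Yes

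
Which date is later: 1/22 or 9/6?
9/6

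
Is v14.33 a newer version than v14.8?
Yes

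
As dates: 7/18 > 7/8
True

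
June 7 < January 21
False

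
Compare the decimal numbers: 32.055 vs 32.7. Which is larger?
32.7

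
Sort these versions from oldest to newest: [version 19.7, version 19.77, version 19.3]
[version 19.3, version 19.7, version 19.77]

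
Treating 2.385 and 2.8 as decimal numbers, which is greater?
2.8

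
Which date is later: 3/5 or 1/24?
3/5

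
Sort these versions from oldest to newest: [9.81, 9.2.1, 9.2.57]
[9.2.1, 9.2.57, 9.81]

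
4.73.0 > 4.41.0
True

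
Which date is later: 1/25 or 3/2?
3/2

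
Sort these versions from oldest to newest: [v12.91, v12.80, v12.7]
[v12.7, v12.80, v12.91]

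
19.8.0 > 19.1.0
True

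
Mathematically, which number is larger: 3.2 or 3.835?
3.835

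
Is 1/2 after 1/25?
No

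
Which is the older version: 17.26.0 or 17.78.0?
17.26.0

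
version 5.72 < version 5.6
False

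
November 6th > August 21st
True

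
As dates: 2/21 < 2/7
False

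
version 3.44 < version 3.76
True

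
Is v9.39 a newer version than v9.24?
Yes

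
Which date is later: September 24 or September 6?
September 24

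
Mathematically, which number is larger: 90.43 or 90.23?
90.43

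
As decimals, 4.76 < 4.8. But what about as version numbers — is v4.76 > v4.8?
True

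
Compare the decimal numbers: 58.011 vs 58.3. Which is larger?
58.3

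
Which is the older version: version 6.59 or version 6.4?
version 6.4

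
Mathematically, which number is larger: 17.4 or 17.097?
17.4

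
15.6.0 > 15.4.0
True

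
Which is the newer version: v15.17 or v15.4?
v15.17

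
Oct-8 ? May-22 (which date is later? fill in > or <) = >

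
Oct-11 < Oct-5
False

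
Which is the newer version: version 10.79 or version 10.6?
version 10.79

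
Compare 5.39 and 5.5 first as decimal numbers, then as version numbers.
As decimals: 5.39 < 5.5. As versions: v5.39 > v5.5 (minor version 39 > 5).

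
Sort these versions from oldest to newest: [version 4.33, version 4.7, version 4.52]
[version 4.7, version 4.33, version 4.52]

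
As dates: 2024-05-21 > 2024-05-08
True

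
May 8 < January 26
False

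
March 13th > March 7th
True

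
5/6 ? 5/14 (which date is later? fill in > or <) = <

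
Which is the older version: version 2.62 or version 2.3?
version 2.3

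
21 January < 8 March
True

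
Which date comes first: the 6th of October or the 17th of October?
the 6th of October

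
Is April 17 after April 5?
Yes. Day 17 comes after day 5 in April — this is a date comparison, not a decimal one (the decimal 4.17 would be smaller than 4.5).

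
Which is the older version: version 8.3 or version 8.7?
version 8.3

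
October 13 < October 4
False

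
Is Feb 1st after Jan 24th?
Yes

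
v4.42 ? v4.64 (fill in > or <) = <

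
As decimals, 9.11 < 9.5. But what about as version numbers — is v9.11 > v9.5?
True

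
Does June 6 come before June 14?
Yes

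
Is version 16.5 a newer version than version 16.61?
No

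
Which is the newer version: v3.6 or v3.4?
v3.6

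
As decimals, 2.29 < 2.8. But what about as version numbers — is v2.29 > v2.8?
True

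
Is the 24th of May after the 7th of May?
Yes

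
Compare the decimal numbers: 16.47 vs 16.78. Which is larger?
16.78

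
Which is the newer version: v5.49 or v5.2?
v5.49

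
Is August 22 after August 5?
Yes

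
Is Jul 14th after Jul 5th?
Yes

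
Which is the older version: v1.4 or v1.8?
v1.4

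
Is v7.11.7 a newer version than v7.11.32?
No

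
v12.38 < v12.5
False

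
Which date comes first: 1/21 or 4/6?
1/21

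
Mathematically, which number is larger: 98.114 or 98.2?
98.2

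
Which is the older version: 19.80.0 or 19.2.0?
19.2.0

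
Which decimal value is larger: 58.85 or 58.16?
58.85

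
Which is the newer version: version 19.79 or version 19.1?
version 19.79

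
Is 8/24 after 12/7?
No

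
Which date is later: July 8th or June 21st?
July 8th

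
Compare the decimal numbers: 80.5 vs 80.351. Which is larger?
80.5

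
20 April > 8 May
False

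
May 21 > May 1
True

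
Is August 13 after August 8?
Yes. Day 13 comes after day 8 in August — this is a date comparison, not a decimal one (the decimal 8.13 would be smaller than 8.8).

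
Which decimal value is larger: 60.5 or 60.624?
60.624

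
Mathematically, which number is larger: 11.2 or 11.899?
11.899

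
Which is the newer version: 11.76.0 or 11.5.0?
11.76.0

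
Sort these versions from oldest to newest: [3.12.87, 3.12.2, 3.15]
[3.12.2, 3.12.87, 3.15]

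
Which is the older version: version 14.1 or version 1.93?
version 1.93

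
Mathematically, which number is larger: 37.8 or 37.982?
37.982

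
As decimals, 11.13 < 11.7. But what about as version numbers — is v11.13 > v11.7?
True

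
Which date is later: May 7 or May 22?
May 22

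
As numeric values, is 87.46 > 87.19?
True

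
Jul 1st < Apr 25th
False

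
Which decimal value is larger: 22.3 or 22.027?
22.3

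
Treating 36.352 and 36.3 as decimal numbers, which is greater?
36.352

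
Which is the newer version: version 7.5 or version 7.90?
version 7.90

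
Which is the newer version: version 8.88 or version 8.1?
version 8.88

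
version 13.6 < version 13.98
True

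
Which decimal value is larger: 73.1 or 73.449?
73.449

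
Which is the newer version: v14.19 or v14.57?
v14.57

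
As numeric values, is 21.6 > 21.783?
False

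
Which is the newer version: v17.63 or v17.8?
v17.63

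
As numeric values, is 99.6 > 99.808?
False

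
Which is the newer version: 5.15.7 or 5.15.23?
5.15.23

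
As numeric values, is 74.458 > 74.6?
False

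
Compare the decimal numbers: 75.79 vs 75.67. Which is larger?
75.79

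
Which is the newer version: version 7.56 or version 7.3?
version 7.56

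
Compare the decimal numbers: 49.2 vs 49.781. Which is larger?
49.781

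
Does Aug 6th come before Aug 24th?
Yes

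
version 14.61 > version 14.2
True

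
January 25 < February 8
True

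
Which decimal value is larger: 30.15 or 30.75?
30.75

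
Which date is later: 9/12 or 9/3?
9/12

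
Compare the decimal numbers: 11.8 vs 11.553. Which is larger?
11.8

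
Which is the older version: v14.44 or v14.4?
v14.4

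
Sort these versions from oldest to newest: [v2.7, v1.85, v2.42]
[v1.85, v2.7, v2.42]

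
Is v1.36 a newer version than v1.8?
Yes. Version numbers are compared segment by segment as integers, not as decimals: minor version 36 > 8, so v1.36 > v1.8 (even though the decimal 1.36 < 1.8).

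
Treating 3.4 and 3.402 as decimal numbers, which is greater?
3.402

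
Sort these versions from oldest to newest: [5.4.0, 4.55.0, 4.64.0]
[4.55.0, 4.64.0, 5.4.0]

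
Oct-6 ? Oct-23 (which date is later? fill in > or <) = <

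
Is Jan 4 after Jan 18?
No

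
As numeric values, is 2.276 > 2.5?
False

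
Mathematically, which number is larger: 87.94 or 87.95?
87.95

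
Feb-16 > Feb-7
True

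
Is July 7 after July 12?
No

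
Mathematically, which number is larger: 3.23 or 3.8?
3.8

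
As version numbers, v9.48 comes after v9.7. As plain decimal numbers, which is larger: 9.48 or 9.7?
9.7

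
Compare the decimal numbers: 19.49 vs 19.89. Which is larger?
19.89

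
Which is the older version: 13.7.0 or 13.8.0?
13.7.0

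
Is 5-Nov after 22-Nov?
No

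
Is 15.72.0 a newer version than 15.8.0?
Yes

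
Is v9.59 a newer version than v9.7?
Yes. Version numbers are compared segment by segment as integers, not as decimals: minor version 59 > 7, so v9.59 > v9.7 (even though the decimal 9.59 < 9.7).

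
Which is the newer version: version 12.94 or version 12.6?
version 12.94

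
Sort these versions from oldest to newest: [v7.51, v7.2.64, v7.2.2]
[v7.2.2, v7.2.64, v7.51]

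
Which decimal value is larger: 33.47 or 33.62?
33.62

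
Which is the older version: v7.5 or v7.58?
v7.5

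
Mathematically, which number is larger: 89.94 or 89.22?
89.94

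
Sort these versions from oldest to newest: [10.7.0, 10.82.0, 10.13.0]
[10.7.0, 10.13.0, 10.82.0]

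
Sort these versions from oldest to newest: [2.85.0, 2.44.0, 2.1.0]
[2.1.0, 2.44.0, 2.85.0]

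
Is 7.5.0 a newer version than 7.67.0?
No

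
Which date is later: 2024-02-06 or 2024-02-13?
2024-02-13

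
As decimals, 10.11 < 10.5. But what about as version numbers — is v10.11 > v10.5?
True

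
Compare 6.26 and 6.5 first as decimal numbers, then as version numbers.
As decimals: 6.26 < 6.5. As versions: v6.26 > v6.5 (minor version 26 > 5).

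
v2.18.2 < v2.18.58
True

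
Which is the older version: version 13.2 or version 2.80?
version 2.80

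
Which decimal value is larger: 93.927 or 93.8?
93.927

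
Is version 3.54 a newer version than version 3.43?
Yes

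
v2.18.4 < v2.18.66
True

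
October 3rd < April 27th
False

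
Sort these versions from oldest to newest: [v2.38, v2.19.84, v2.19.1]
[v2.19.1, v2.19.84, v2.38]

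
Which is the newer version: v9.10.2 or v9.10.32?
v9.10.32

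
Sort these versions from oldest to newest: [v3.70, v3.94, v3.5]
[v3.5, v3.70, v3.94]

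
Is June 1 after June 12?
No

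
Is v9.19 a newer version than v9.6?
Yes. Version numbers are compared segment by segment as integers, not as decimals: minor version 19 > 6, so v9.19 > v9.6 (even though the decimal 9.19 < 9.6).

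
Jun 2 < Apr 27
False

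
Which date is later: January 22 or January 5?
January 22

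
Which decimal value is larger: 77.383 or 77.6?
77.6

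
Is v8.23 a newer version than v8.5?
Yes. Version numbers are compared segment by segment as integers, not as decimals: minor version 23 > 5, so v8.23 > v8.5 (even though the decimal 8.23 < 8.5).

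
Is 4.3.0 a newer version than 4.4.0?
No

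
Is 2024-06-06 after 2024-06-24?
No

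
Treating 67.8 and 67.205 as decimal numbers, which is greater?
67.8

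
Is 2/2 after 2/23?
No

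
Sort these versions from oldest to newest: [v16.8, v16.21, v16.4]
[v16.4, v16.8, v16.21]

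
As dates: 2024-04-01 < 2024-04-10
True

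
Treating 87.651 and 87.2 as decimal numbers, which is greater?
87.651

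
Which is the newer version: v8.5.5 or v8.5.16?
v8.5.16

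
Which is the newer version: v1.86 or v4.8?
v4.8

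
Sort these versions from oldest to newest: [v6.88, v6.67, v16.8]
[v6.67, v6.88, v16.8]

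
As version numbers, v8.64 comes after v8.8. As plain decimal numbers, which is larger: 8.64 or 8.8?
8.8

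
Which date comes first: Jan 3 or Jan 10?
Jan 3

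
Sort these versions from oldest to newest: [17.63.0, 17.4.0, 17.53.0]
[17.4.0, 17.53.0, 17.63.0]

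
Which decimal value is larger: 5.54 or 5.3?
5.54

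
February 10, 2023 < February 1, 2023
False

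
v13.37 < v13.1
False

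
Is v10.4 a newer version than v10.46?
No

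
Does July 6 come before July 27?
Yes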